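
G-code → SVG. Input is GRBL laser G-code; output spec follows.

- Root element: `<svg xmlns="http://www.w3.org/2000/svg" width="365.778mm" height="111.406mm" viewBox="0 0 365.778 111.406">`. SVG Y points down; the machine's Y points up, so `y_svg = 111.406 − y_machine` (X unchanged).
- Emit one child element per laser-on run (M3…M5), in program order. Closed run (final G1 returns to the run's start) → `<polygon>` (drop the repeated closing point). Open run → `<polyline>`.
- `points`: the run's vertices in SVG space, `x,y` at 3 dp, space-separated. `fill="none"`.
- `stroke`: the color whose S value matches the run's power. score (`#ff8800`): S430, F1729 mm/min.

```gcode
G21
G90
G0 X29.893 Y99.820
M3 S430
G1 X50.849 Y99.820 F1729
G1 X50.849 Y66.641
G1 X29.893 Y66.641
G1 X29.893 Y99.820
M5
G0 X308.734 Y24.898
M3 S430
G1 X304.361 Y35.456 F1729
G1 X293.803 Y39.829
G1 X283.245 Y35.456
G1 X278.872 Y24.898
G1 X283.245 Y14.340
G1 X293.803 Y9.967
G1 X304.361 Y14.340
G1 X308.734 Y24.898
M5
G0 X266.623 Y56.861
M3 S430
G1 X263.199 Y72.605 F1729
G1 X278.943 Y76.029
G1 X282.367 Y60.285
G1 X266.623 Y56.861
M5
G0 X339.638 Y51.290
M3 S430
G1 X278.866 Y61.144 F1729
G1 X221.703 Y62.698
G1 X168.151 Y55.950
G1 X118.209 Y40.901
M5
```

<svg xmlns="http://www.w3.org/2000/svg" width="365.778mm" height="111.406mm" viewBox="0 0 365.778 111.406">
  <polygon points="29.893,11.586 50.849,11.586 50.849,44.765 29.893,44.765" fill="none" stroke="#ff8800"/>
  <polygon points="308.734,86.508 304.361,75.950 293.803,71.577 283.245,75.950 278.872,86.508 283.245,97.066 293.803,101.439 304.361,97.066" fill="none" stroke="#ff8800"/>
  <polygon points="266.623,54.545 263.199,38.801 278.943,35.377 282.367,51.121" fill="none" stroke="#ff8800"/>
  <polyline points="339.638,60.116 278.866,50.262 221.703,48.708 168.151,55.456 118.209,70.505" fill="none" stroke="#ff8800"/>
</svg>

Machine Y-up, SVG Y-down with viewBox height 111.406, so y_svg = 111.406 − y_machine; X carries over. Every run uses S430, so all elements get stroke `#ff8800` (score).

Run 1: The run returns to its start, so emit a `<polygon>` with points (Y-flipped): 29.893,11.586 50.849,11.586 50.849,44.765 29.893,44.765.

Run 2: The run returns to its start, so emit a `<polygon>` with points (Y-flipped): 308.734,86.508 304.361,75.950 293.803,71.577 283.245,75.950 278.872,86.508 283.245,97.066 293.803,101.439 304.361,97.066.

Run 3: The run returns to its start, so emit a `<polygon>` with points (Y-flipped): 266.623,54.545 263.199,38.801 278.943,35.377 282.367,51.121.

Run 4: The run is open, so emit a `<polyline>` with points (Y-flipped): 339.638,60.116 278.866,50.262 221.703,48.708 168.151,55.456 118.209,70.505.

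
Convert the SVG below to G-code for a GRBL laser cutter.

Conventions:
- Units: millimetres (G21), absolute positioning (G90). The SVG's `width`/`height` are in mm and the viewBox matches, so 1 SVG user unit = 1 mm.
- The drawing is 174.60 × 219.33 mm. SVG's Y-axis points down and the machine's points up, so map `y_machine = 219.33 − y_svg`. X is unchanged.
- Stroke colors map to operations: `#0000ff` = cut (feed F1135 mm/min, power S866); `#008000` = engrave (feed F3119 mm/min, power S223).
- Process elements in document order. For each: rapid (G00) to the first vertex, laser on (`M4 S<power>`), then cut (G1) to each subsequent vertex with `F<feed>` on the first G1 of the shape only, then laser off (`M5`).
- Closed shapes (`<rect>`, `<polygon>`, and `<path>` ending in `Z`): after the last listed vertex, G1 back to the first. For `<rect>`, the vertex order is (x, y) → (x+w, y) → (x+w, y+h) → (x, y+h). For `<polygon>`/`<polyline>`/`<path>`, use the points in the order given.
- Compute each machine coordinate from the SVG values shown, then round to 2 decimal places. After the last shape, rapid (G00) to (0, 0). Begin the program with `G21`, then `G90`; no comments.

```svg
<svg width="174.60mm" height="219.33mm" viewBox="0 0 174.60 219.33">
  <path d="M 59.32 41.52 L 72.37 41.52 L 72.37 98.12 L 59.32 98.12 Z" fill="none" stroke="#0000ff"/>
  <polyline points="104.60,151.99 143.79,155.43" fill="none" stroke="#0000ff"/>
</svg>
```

G21
G90
G00 X59.32 Y177.81
M4 S866
G1 X72.37 Y177.81 F1135
G1 X72.37 Y121.21
G1 X59.32 Y121.21
G1 X59.32 Y177.81
M5
G00 X104.60 Y67.34
M4 S866
G1 X143.79 Y63.90 F1135
M5
G00 X0.00 Y0.00

viewBox `0 0 174.60 219.33` with mm width/height → 1 unit = 1 mm. Flip: y_m = 219.33 − y_svg.

**Shape 1** — `<path>` rectangle, stroke `#0000ff` → cut (S866, F1135). Machine vertices: (59.32,177.81) → (72.37,177.81) → (72.37,121.21) → (59.32,121.21) → (59.32,177.81). Closed: final G1 returns to the first vertex.

**Shape 2** — `<polyline>` line segment, stroke `#0000ff` → cut (S866, F1135). Machine vertices: (104.60,67.34) → (143.79,63.90). Open path.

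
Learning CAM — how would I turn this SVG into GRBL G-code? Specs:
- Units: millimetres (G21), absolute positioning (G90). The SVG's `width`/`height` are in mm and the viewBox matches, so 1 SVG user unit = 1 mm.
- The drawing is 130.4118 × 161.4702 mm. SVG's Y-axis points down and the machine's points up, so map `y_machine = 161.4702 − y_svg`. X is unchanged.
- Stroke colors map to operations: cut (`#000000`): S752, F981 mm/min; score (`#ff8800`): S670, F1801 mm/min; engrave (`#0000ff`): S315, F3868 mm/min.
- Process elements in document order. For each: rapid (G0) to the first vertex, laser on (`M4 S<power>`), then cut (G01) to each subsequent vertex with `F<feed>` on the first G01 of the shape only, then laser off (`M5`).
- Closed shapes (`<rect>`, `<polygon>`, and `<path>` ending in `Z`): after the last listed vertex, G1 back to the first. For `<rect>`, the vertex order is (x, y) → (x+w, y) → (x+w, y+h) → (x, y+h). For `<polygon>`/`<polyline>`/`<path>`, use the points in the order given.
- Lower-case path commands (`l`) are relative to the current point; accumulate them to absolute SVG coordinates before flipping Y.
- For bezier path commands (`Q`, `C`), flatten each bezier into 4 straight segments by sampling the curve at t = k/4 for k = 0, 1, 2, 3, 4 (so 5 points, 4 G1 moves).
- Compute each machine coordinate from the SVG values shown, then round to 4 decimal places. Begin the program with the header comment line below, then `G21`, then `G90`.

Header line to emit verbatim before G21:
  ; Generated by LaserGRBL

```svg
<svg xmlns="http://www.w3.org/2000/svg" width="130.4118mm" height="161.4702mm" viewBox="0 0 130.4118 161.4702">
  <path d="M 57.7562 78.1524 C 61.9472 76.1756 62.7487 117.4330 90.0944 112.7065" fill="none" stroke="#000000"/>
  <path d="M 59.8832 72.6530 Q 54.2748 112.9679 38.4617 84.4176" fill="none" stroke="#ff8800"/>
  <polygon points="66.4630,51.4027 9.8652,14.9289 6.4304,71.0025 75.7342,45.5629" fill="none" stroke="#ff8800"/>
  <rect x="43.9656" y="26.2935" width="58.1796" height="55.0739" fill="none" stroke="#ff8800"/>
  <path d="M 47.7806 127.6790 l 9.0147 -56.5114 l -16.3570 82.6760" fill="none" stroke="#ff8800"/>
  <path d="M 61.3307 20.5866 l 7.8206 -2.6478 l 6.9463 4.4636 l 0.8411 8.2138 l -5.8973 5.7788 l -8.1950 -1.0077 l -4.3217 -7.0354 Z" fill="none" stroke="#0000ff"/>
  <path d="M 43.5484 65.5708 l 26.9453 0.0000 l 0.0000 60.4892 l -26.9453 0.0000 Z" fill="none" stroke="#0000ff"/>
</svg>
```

Since the viewBox matches the mm dimensions, user units are millimetres directly. The only transform is the Y-flip y_m = 161.4702 − y_svg.

Shape 1 is a cubic bezier drawn with `<path>`. Its stroke #000000 means cut at S752, F981. After flipping Y the toolpath is (57.7562,83.3178) → (60.7316,78.0880) → (65.2423,65.0096) → (74.0944,52.4468) → (90.0944,48.7637).

Shape 2 is a quadratic bezier drawn with `<path>`. Its stroke #ff8800 means score at S670, F1801. After flipping Y the toolpath is (59.8832,88.8172) → (56.4412,72.9638) → (51.7236,65.7186) → (45.7305,67.0815) → (38.4617,77.0526).

Shape 3 is a closed polygon drawn with `<polygon>`. Its stroke #ff8800 means score at S670, F1801. After flipping Y the toolpath is (66.4630,110.0675) → (9.8652,146.5413) → (6.4304,90.4677) → (75.7342,115.9073) → (66.4630,110.0675), returning to the start.

Shape 4 is a rectangle drawn with `<rect>`. Its stroke #ff8800 means score at S670, F1801. After flipping Y the toolpath is (43.9656,135.1767) → (102.1452,135.1767) → (102.1452,80.1028) → (43.9656,80.1028) → (43.9656,135.1767), returning to the start.

Shape 5 is a open polyline drawn with `<path>`. Its stroke #ff8800 means score at S670, F1801. After flipping Y the toolpath is (47.7806,33.7912) → (56.7953,90.3026) → (40.4383,7.6266).

Shape 6 is a regular polygon drawn with `<path>`. Its stroke #0000ff means engrave at S315, F3868. After flipping Y the toolpath is (61.3307,140.8836) → (69.1513,143.5314) → (76.0976,139.0678) → (76.9387,130.8540) → (71.0414,125.0752) → (62.8464,126.0829) → (58.5247,133.1183) → (61.3307,140.8836), returning to the start.

Shape 7 is a rectangle drawn with `<path>`. Its stroke #0000ff means engrave at S315, F3868. After flipping Y the toolpath is (43.5484,95.8994) → (70.4937,95.8994) → (70.4937,35.4102) → (43.5484,35.4102) → (43.5484,95.8994), returning to the start.

; Generated by LaserGRBL
G21
G90
G0 X57.7562 Y83.3178
M4 S752
G01 X60.7316 Y78.0880 F981
G01 X65.2423 Y65.0096
G01 X74.0944 Y52.4468
G01 X90.0944 Y48.7637
M5
G0 X59.8832 Y88.8172
M4 S670
G01 X56.4412 Y72.9638 F1801
G01 X51.7236 Y65.7186
G01 X45.7305 Y67.0815
G01 X38.4617 Y77.0526
M5
G0 X66.4630 Y110.0675
M4 S670
G01 X9.8652 Y146.5413 F1801
G01 X6.4304 Y90.4677
G01 X75.7342 Y115.9073
G01 X66.4630 Y110.0675
M5
G0 X43.9656 Y135.1767
M4 S670
G01 X102.1452 Y135.1767 F1801
G01 X102.1452 Y80.1028
G01 X43.9656 Y80.1028
G01 X43.9656 Y135.1767
M5
G0 X47.7806 Y33.7912
M4 S670
G01 X56.7953 Y90.3026 F1801
G01 X40.4383 Y7.6266
M5
G0 X61.3307 Y140.8836
M4 S315
G01 X69.1513 Y143.5314 F3868
G01 X76.0976 Y139.0678
G01 X76.9387 Y130.8540
G01 X71.0414 Y125.0752
G01 X62.8464 Y126.0829
G01 X58.5247 Y133.1183
G01 X61.3307 Y140.8836
M5
G0 X43.5484 Y95.8994
M4 S315
G01 X70.4937 Y95.8994 F3868
G01 X70.4937 Y35.4102
G01 X43.5484 Y35.4102
G01 X43.5484 Y95.8994
M5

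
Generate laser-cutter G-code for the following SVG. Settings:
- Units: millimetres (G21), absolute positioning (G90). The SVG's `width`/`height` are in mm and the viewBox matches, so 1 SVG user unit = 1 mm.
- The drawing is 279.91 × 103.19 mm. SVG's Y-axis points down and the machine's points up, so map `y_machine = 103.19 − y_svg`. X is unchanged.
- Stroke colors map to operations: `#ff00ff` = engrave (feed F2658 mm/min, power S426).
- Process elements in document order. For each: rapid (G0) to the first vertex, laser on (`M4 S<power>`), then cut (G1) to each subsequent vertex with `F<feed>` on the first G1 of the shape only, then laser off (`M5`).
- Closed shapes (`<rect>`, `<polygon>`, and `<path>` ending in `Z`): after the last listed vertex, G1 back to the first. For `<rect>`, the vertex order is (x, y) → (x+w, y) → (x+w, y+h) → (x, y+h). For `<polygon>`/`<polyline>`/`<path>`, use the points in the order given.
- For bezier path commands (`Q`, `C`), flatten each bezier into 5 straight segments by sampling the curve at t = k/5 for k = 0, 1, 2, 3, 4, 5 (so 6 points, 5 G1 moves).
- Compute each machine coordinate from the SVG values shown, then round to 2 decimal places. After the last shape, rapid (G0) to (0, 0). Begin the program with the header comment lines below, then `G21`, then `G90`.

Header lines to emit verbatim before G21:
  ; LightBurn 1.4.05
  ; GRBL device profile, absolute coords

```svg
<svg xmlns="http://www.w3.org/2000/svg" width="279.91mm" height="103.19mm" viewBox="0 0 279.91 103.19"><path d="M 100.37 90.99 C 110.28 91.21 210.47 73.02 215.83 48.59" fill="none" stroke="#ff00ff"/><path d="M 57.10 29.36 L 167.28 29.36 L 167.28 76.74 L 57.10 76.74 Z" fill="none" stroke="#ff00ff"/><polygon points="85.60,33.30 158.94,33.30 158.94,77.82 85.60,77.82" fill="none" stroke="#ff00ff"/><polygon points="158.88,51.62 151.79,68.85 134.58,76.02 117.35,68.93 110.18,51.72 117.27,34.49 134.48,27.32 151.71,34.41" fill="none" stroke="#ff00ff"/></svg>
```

; LightBurn 1.4.05
; GRBL device profile, absolute coords
G21
G90
G0 X100.37 Y12.20
M4 S426
G1 X115.67 Y14.18 F2658
G1 X143.75 Y19.99
G1 X175.73 Y29.06
G1 X202.72 Y40.79
G1 X215.83 Y54.60
M5
G0 X57.10 Y73.83
M4 S426
G1 X167.28 Y73.83 F2658
G1 X167.28 Y26.45
G1 X57.10 Y26.45
G1 X57.10 Y73.83
M5
G0 X85.60 Y69.89
M4 S426
G1 X158.94 Y69.89 F2658
G1 X158.94 Y25.37
G1 X85.60 Y25.37
G1 X85.60 Y69.89
M5
G0 X158.88 Y51.57
M4 S426
G1 X151.79 Y34.34 F2658
G1 X134.58 Y27.17
G1 X117.35 Y34.26
G1 X110.18 Y51.47
G1 X117.27 Y68.70
G1 X134.48 Y75.87
G1 X151.71 Y68.78
G1 X158.88 Y51.57
M5
G0 X0.00 Y0.00

1 u = 1 mm; y_m = 103.19 − y.

[1] `<path>` cubic bezier, #ff00ff→engrave S426 F2658: (100.37,12.20) → (115.67,14.18) → (143.75,19.99) → (175.73,29.06) → (202.72,40.79) → (215.83,54.60)

[2] `<path>` rectangle, #ff00ff→engrave S426 F2658: (57.10,73.83) → (167.28,73.83) → (167.28,26.45) → (57.10,26.45) → (57.10,73.83) (closed)

[3] `<polygon>` rectangle, #ff00ff→engrave S426 F2658: (85.60,69.89) → (158.94,69.89) → (158.94,25.37) → (85.60,25.37) → (85.60,69.89) (closed)

[4] `<polygon>` regular polygon, #ff00ff→engrave S426 F2658: (158.88,51.57) → (151.79,34.34) → (134.58,27.17) → (117.35,34.26) → (110.18,51.47) → (117.27,68.70) → (134.48,75.87) → (151.71,68.78) → (158.88,51.57) (closed)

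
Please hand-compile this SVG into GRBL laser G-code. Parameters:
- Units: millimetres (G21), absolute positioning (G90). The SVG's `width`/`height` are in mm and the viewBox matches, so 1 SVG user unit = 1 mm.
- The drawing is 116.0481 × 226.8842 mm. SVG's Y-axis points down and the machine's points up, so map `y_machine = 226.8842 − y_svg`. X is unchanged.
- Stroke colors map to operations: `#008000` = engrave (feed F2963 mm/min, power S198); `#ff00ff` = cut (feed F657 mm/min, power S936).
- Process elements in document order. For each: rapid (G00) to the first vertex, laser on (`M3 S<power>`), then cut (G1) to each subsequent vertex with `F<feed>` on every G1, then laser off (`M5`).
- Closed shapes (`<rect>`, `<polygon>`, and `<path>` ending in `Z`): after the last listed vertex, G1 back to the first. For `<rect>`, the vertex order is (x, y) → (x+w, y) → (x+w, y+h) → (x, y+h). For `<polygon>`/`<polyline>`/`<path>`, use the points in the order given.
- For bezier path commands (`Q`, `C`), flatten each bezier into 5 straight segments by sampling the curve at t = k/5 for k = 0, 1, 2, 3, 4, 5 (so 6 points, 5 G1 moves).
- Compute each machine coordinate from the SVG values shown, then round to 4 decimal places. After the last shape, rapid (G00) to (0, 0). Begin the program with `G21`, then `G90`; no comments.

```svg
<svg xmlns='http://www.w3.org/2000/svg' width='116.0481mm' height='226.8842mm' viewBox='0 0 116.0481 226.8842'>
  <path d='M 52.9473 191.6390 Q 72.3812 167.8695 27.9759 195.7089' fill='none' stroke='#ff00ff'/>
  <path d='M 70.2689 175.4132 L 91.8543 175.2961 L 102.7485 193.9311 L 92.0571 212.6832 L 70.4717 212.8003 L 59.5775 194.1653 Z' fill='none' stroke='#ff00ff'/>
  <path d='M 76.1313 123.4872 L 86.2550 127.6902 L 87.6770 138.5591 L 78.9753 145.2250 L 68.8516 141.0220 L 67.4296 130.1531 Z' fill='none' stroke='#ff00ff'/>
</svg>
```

G21
G90
G00 X52.9473 Y35.2452
M3 S936
G1 X58.1673 Y42.6886 F657
G1 X58.2801 Y46.0034 F657
G1 X53.2859 Y45.1894 F657
G1 X43.1845 Y40.2467 F657
G1 X27.9759 Y31.1753 F657
M5
G00 X70.2689 Y51.4710
M3 S936
G1 X91.8543 Y51.5881 F657
G1 X102.7485 Y32.9531 F657
G1 X92.0571 Y14.2010 F657
G1 X70.4717 Y14.0839 F657
G1 X59.5775 Y32.7189 F657
G1 X70.2689 Y51.4710 F657
M5
G00 X76.1313 Y103.3970
M3 S936
G1 X86.2550 Y99.1940 F657
G1 X87.6770 Y88.3251 F657
G1 X78.9753 Y81.6592 F657
G1 X68.8516 Y85.8622 F657
G1 X67.4296 Y96.7311 F657
G1 X76.1313 Y103.3970 F657
M5
G00 X0.0000 Y0.0000

Since the viewBox matches the mm dimensions, user units are millimetres directly. The only transform is the Y-flip y_m = 226.8842 − y_svg.

Shape 1 is a quadratic bezier drawn with `<path>`. Its stroke #ff00ff means cut at S936, F657. After flipping Y the toolpath is (52.9473,35.2452) → (58.1673,42.6886) → (58.2801,46.0034) → (53.2859,45.1894) → (43.1845,40.2467) → (27.9759,31.1753).

Shape 2 is a regular polygon drawn with `<path>`. Its stroke #ff00ff means cut at S936, F657. After flipping Y the toolpath is (70.2689,51.4710) → (91.8543,51.5881) → (102.7485,32.9531) → (92.0571,14.2010) → (70.4717,14.0839) → (59.5775,32.7189) → (70.2689,51.4710), returning to the start.

Shape 3 is a regular polygon drawn with `<path>`. Its stroke #ff00ff means cut at S936, F657. After flipping Y the toolpath is (76.1313,103.3970) → (86.2550,99.1940) → (87.6770,88.3251) → (78.9753,81.6592) → (68.8516,85.8622) → (67.4296,96.7311) → (76.1313,103.3970), returning to the start.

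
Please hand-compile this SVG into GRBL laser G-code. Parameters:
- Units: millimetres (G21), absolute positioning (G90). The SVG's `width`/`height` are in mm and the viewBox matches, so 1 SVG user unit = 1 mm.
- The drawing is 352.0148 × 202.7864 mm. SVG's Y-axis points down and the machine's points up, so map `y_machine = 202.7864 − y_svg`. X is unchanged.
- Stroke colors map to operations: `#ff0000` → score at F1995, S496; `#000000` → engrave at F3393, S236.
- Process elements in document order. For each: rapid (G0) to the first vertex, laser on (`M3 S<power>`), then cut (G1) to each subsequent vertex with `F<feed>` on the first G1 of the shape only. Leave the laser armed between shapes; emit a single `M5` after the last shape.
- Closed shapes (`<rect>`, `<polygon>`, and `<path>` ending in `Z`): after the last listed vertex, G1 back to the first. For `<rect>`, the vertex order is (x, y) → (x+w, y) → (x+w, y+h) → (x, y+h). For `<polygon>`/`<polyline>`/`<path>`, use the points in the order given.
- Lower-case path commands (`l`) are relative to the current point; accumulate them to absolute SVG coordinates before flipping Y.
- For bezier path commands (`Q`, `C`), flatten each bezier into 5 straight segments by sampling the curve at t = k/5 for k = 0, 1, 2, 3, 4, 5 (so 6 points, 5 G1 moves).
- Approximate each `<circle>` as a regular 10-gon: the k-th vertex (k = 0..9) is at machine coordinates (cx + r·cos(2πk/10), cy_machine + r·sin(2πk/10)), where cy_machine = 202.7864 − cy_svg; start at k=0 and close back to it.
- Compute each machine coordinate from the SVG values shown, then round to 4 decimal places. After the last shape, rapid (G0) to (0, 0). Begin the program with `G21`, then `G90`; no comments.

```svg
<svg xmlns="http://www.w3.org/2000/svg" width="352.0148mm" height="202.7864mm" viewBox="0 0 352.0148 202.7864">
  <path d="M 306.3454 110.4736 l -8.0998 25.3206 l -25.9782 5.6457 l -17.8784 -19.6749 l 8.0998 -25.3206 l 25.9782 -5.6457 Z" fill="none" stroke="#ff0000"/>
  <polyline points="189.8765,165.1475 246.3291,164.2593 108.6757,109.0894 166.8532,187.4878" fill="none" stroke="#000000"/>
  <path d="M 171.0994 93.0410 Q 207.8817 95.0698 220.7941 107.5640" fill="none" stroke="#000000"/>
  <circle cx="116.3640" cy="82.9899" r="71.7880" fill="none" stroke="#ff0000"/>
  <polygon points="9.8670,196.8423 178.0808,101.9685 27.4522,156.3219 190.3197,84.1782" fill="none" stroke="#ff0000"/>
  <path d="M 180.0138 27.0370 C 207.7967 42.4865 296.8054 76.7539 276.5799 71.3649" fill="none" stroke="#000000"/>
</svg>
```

Since the viewBox matches the mm dimensions, user units are millimetres directly. The only transform is the Y-flip y_m = 202.7864 − y_svg.

Shape 1 is a regular polygon drawn with `<path>`. Its stroke #ff0000 means score at S496, F1995. After flipping Y the toolpath is (306.3454,92.3128) → (298.2456,66.9922) → (272.2674,61.3465) → (254.3890,81.0214) → (262.4888,106.3420) → (288.4670,111.9877) → (306.3454,92.3128), returning to the start.

Shape 2 is a open polyline drawn with `<polyline>`. Its stroke #000000 means engrave at S236, F3393. After flipping Y the toolpath is (189.8765,37.6389) → (246.3291,38.5271) → (108.6757,93.6970) → (166.8532,15.2986).

Shape 3 is a quadratic bezier drawn with `<path>`. Its stroke #000000 means engrave at S236, F3393. After flipping Y the toolpath is (171.0994,109.7454) → (184.8575,108.5153) → (196.7061,106.4479) → (206.6450,103.5433) → (214.6743,99.8015) → (220.7941,95.2224).

Shape 4 is a circle drawn with `<circle>`. Its stroke #ff0000 means score at S496, F1995. After flipping Y the toolpath is (188.1520,119.7965) → (174.4417,161.9924) → (138.5477,188.0709) → (94.1803,188.0709) → (58.2863,161.9924) → (44.5760,119.7965) → (58.2863,77.6006) → (94.1803,51.5221) → (138.5477,51.5221) → (174.4417,77.6006) → (188.1520,119.7965), returning to the start.

Shape 5 is a closed polygon drawn with `<polygon>`. Its stroke #ff0000 means score at S496, F1995. After flipping Y the toolpath is (9.8670,5.9441) → (178.0808,100.8179) → (27.4522,46.4645) → (190.3197,118.6082) → (9.8670,5.9441), returning to the start.

Shape 6 is a cubic bezier drawn with `<path>`. Its stroke #000000 means engrave at S236, F3393. After flipping Y the toolpath is (180.0138,175.7494) → (202.6670,164.6893) → (231.8322,151.9198) → (259.3275,140.2474) → (276.9708,132.4791) → (276.5799,131.4215).

G21
G90
G0 X306.3454 Y92.3128
M3 S496
G1 X298.2456 Y66.9922 F1995
G1 X272.2674 Y61.3465
G1 X254.3890 Y81.0214
G1 X262.4888 Y106.3420
G1 X288.4670 Y111.9877
G1 X306.3454 Y92.3128
G0 X189.8765 Y37.6389
M3 S236
G1 X246.3291 Y38.5271 F3393
G1 X108.6757 Y93.6970
G1 X166.8532 Y15.2986
G0 X171.0994 Y109.7454
M3 S236
G1 X184.8575 Y108.5153 F3393
G1 X196.7061 Y106.4479
G1 X206.6450 Y103.5433
G1 X214.6743 Y99.8015
G1 X220.7941 Y95.2224
G0 X188.1520 Y119.7965
M3 S496
G1 X174.4417 Y161.9924 F1995
G1 X138.5477 Y188.0709
G1 X94.1803 Y188.0709
G1 X58.2863 Y161.9924
G1 X44.5760 Y119.7965
G1 X58.2863 Y77.6006
G1 X94.1803 Y51.5221
G1 X138.5477 Y51.5221
G1 X174.4417 Y77.6006
G1 X188.1520 Y119.7965
G0 X9.8670 Y5.9441
M3 S496
G1 X178.0808 Y100.8179 F1995
G1 X27.4522 Y46.4645
G1 X190.3197 Y118.6082
G1 X9.8670 Y5.9441
G0 X180.0138 Y175.7494
M3 S236
G1 X202.6670 Y164.6893 F3393
G1 X231.8322 Y151.9198
G1 X259.3275 Y140.2474
G1 X276.9708 Y132.4791
G1 X276.5799 Y131.4215
M5
G0 X0.0000 Y0.0000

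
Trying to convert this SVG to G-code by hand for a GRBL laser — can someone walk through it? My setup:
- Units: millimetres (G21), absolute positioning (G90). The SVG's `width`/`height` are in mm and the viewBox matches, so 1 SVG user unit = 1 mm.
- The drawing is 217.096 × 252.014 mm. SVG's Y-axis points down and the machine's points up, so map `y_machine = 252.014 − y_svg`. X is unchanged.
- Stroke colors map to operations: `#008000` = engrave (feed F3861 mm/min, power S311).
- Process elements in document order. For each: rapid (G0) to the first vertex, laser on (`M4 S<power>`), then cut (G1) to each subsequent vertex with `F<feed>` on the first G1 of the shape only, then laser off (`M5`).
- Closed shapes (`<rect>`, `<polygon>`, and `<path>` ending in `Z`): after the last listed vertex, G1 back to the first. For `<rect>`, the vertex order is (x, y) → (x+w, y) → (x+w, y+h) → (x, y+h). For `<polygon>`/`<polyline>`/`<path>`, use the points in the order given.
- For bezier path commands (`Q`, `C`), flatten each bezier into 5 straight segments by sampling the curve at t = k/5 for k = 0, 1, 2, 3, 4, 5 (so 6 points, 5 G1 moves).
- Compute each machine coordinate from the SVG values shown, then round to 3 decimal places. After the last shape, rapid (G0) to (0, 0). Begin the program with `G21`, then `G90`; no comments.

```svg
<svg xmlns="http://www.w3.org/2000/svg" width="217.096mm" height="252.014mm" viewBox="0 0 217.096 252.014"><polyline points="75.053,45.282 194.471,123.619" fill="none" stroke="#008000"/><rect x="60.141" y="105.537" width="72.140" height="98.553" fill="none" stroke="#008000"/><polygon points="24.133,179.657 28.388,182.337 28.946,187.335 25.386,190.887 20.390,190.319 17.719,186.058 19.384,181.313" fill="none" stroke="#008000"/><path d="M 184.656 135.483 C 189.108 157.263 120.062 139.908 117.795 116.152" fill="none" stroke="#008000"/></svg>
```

G21
G90
G0 X75.053 Y206.732
M4 S311
G1 X194.471 Y128.395 F3861
M5
G0 X60.141 Y146.477
M4 S311
G1 X132.281 Y146.477 F3861
G1 X132.281 Y47.924
G1 X60.141 Y47.924
G1 X60.141 Y146.477
M5
G0 X24.133 Y72.357
M4 S311
G1 X28.388 Y69.677 F3861
G1 X28.946 Y64.679
G1 X25.386 Y61.127
G1 X20.390 Y61.695
G1 X17.719 Y65.956
G1 X19.384 Y70.701
G1 X24.133 Y72.357
M5
G0 X184.656 Y116.531
M4 S311
G1 X179.630 Y107.897 F3861
G1 X163.697 Y107.085
G1 X143.592 Y112.522
G1 X126.046 Y122.638
G1 X117.795 Y135.862
M5
G0 X0.000 Y0.000

1 u = 1 mm; y_m = 252.014 − y.

[1] `<polyline>` line segment, #008000→engrave S311 F3861: (75.053,206.732) → (194.471,128.395)

[2] `<rect>` rectangle, #008000→engrave S311 F3861: (60.141,146.477) → (132.281,146.477) → (132.281,47.924) → (60.141,47.924) → (60.141,146.477) (closed)

[3] `<polygon>` regular polygon, #008000→engrave S311 F3861: (24.133,72.357) → (28.388,69.677) → (28.946,64.679) → (25.386,61.127) → (20.390,61.695) → (17.719,65.956) → (19.384,70.701) → (24.133,72.357) (closed)

[4] `<path>` cubic bezier, #008000→engrave S311 F3861: (184.656,116.531) → (179.630,107.897) → (163.697,107.085) → (143.592,112.522) → (126.046,122.638) → (117.795,135.862)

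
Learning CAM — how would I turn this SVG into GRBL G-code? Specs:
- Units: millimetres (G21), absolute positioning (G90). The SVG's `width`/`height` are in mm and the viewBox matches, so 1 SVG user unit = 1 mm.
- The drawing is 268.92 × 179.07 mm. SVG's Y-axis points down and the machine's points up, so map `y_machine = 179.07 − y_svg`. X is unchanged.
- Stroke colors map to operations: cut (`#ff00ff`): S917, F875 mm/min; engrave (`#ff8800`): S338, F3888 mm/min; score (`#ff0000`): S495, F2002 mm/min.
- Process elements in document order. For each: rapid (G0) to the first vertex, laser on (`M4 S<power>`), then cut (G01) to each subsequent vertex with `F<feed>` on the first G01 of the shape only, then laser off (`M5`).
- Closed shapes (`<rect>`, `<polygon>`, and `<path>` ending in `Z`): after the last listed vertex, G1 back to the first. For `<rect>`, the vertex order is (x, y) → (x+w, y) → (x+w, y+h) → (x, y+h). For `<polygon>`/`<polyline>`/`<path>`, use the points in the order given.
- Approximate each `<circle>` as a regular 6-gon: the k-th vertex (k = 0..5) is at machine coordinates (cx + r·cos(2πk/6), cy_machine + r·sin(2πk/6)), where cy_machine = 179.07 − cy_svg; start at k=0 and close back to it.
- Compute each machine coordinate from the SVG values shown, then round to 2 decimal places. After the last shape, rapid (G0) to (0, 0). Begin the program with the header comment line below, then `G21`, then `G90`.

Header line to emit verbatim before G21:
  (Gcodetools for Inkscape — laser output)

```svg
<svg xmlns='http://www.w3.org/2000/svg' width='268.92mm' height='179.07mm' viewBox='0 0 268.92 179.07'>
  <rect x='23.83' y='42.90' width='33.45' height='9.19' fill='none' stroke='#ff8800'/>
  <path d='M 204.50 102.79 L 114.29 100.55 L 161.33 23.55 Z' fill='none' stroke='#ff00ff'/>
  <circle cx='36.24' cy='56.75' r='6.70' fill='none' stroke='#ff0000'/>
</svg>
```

Since the viewBox matches the mm dimensions, user units are millimetres directly. The only transform is the Y-flip y_m = 179.07 − y_svg.

Shape 1 is a rectangle drawn with `<rect>`. Its stroke #ff8800 means engrave at S338, F3888. After flipping Y the toolpath is (23.83,136.17) → (57.28,136.17) → (57.28,126.98) → (23.83,126.98) → (23.83,136.17), returning to the start.

Shape 2 is a regular polygon drawn with `<path>`. Its stroke #ff00ff means cut at S917, F875. After flipping Y the toolpath is (204.50,76.28) → (114.29,78.52) → (161.33,155.52) → (204.50,76.28), returning to the start.

Shape 3 is a circle drawn with `<circle>`. Its stroke #ff0000 means score at S495, F2002. After flipping Y the toolpath is (42.94,122.32) → (39.59,128.12) → (32.89,128.12) → (29.54,122.32) → (32.89,116.52) → (39.59,116.52) → (42.94,122.32), returning to the start.

(Gcodetools for Inkscape — laser output)
G21
G90
G0 X23.83 Y136.17
M4 S338
G01 X57.28 Y136.17 F3888
G01 X57.28 Y126.98
G01 X23.83 Y126.98
G01 X23.83 Y136.17
M5
G0 X204.50 Y76.28
M4 S917
G01 X114.29 Y78.52 F875
G01 X161.33 Y155.52
G01 X204.50 Y76.28
M5
G0 X42.94 Y122.32
M4 S495
G01 X39.59 Y128.12 F2002
G01 X32.89 Y128.12
G01 X29.54 Y122.32
G01 X32.89 Y116.52
G01 X39.59 Y116.52
G01 X42.94 Y122.32
M5
G0 X0.00 Y0.00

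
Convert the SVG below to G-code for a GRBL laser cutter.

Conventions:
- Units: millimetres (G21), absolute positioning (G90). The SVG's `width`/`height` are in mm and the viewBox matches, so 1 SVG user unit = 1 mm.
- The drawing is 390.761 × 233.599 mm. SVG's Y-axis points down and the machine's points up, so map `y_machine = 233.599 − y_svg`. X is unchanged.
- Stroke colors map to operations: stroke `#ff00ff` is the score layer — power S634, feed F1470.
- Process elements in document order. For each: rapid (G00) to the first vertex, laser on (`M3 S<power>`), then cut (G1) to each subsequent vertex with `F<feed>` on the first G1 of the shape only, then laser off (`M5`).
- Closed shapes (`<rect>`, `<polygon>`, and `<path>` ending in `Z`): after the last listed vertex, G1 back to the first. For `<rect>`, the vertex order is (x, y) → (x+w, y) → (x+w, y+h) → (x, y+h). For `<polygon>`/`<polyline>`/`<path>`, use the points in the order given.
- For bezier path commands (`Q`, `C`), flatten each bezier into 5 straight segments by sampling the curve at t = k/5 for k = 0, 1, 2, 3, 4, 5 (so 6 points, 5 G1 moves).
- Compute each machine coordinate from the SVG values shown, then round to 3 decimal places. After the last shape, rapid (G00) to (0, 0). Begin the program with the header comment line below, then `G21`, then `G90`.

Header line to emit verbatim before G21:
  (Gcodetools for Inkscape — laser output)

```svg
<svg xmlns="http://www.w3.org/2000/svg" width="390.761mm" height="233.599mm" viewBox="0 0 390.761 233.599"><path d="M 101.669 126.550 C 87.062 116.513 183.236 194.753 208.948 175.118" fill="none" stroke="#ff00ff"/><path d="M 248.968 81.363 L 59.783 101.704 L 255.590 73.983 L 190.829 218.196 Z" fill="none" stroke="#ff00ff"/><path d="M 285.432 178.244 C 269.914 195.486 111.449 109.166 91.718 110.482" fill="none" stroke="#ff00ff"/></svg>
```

1 u = 1 mm; y_m = 233.599 − y.

[1] `<path>` cubic bezier, #ff00ff→score S634 F1470: (101.669,107.049) → (104.749,103.967) → (125.716,88.634) → (155.871,69.985) → (186.515,56.956) → (208.948,58.481)

[2] `<path>` closed polygon, #ff00ff→score S634 F1470: (248.968,152.236) → (59.783,131.895) → (255.590,159.616) → (190.829,15.403) → (248.968,152.236) (closed)

[3] `<path>` cubic bezier, #ff00ff→score S634 F1470: (285.432,55.355) → (261.221,55.908) → (216.223,72.138) → (163.960,94.868) → (117.951,114.920) → (91.718,123.117)

(Gcodetools for Inkscape — laser output)
G21
G90
G00 X101.669 Y107.049
M3 S634
G1 X104.749 Y103.967 F1470
G1 X125.716 Y88.634
G1 X155.871 Y69.985
G1 X186.515 Y56.956
G1 X208.948 Y58.481
M5
G00 X248.968 Y152.236
M3 S634
G1 X59.783 Y131.895 F1470
G1 X255.590 Y159.616
G1 X190.829 Y15.403
G1 X248.968 Y152.236
M5
G00 X285.432 Y55.355
M3 S634
G1 X261.221 Y55.908 F1470
G1 X216.223 Y72.138
G1 X163.960 Y94.868
G1 X117.951 Y114.920
G1 X91.718 Y123.117
M5
G00 X0.000 Y0.000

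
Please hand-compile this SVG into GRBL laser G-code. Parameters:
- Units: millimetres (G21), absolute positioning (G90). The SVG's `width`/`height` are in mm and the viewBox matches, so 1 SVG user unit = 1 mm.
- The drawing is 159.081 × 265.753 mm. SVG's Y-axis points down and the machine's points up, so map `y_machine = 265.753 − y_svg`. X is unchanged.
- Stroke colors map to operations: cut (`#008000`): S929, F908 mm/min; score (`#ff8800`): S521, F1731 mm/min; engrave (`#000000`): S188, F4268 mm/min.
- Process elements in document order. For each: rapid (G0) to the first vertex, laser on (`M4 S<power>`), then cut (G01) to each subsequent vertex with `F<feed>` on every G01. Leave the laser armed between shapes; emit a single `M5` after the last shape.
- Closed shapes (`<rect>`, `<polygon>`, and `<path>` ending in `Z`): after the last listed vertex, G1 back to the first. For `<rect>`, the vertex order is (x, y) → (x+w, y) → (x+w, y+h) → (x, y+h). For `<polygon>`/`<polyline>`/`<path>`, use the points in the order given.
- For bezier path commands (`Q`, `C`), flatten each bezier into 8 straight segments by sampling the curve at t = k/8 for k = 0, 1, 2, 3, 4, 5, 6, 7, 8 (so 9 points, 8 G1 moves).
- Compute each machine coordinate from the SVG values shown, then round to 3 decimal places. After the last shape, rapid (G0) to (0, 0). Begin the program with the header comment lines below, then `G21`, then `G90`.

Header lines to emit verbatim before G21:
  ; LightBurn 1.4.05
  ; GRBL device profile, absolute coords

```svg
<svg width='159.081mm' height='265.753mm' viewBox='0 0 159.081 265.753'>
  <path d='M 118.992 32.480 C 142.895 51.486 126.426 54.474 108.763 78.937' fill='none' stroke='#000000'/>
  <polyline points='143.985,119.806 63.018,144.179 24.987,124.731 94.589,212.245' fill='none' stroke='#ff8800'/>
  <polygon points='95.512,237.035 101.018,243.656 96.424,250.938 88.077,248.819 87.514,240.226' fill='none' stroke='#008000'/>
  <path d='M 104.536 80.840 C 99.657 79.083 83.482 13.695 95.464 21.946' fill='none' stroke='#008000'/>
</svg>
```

1 u = 1 mm; y_m = 265.753 − y.

[1] `<path>` cubic bezier, #000000→engrave S188 F4268: (118.992,233.273) → (126.140,226.823) → (129.962,221.436) → (130.917,216.672) → (129.465,212.091) → (126.064,207.254) → (121.174,201.723) → (115.254,195.056) → (108.763,186.816)

[2] `<polyline>` open polyline, #ff8800→score S521 F1731: (143.985,145.947) → (63.018,121.574) → (24.987,141.022) → (94.589,53.508)

[3] `<polygon>` regular polygon, #008000→cut S929 F908: (95.512,28.718) → (101.018,22.097) → (96.424,14.815) → (88.077,16.934) → (87.514,25.527) → (95.512,28.718) (closed)

[4] `<path>` cubic bezier, #008000→cut S929 F908: (104.536,184.913) → (102.254,188.286) → (99.375,196.017) → (96.362,206.495) → (93.677,218.113) → (91.782,229.262) → (91.140,238.333) → (92.214,243.717) → (95.464,243.807)

; LightBurn 1.4.05
; GRBL device profile, absolute coords
G21
G90
G0 X118.992 Y233.273
M4 S188
G01 X126.140 Y226.823 F4268
G01 X129.962 Y221.436 F4268
G01 X130.917 Y216.672 F4268
G01 X129.465 Y212.091 F4268
G01 X126.064 Y207.254 F4268
G01 X121.174 Y201.723 F4268
G01 X115.254 Y195.056 F4268
G01 X108.763 Y186.816 F4268
G0 X143.985 Y145.947
M4 S521
G01 X63.018 Y121.574 F1731
G01 X24.987 Y141.022 F1731
G01 X94.589 Y53.508 F1731
G0 X95.512 Y28.718
M4 S929
G01 X101.018 Y22.097 F908
G01 X96.424 Y14.815 F908
G01 X88.077 Y16.934 F908
G01 X87.514 Y25.527 F908
G01 X95.512 Y28.718 F908
G0 X104.536 Y184.913
M4 S929
G01 X102.254 Y188.286 F908
G01 X99.375 Y196.017 F908
G01 X96.362 Y206.495 F908
G01 X93.677 Y218.113 F908
G01 X91.782 Y229.262 F908
G01 X91.140 Y238.333 F908
G01 X92.214 Y243.717 F908
G01 X95.464 Y243.807 F908
M5
G0 X0.000 Y0.000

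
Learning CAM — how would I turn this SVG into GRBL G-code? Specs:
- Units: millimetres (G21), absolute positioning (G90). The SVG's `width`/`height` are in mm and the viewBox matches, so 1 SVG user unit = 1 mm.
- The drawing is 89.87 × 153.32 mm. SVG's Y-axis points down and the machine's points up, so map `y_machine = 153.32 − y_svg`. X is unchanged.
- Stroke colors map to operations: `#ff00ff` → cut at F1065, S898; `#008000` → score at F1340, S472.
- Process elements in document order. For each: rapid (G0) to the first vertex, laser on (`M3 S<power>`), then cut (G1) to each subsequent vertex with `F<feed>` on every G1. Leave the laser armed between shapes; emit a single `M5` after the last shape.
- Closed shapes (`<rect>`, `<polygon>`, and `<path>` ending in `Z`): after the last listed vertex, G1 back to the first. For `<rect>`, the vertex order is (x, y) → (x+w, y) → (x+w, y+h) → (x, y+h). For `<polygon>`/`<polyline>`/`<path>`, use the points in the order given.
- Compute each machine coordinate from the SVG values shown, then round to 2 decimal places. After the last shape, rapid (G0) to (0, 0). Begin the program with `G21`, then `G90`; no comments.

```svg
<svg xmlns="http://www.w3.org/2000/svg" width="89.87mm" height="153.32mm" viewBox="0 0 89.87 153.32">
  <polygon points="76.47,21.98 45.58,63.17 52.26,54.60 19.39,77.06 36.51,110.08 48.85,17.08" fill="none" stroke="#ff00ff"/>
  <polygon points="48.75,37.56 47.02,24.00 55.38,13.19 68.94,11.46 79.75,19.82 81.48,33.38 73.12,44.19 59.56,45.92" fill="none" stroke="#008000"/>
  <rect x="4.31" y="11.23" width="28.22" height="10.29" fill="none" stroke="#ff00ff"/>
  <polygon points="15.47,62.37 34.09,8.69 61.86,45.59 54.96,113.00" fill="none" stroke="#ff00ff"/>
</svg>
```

viewBox `0 0 89.87 153.32` with mm width/height → 1 unit = 1 mm. Flip: y_m = 153.32 − y_svg.

**Shape 1** — `<polygon>` closed polygon, stroke `#ff00ff` → cut (S898, F1065). Machine vertices: (76.47,131.34) → (45.58,90.15) → (52.26,98.72) → (19.39,76.26) → (36.51,43.24) → (48.85,136.24) → (76.47,131.34). Closed: final G1 returns to the first vertex.

**Shape 2** — `<polygon>` regular polygon, stroke `#008000` → score (S472, F1340). Machine vertices: (48.75,115.76) → (47.02,129.32) → (55.38,140.13) → (68.94,141.86) → (79.75,133.50) → (81.48,119.94) → (73.12,109.13) → (59.56,107.40) → (48.75,115.76). Closed: final G1 returns to the first vertex.

**Shape 3** — `<rect>` rectangle, stroke `#ff00ff` → cut (S898, F1065). Machine vertices: (4.31,142.09) → (32.53,142.09) → (32.53,131.80) → (4.31,131.80) → (4.31,142.09). Closed: final G1 returns to the first vertex.

**Shape 4** — `<polygon>` closed polygon, stroke `#ff00ff` → cut (S898, F1065). Machine vertices: (15.47,90.95) → (34.09,144.63) → (61.86,107.73) → (54.96,40.32) → (15.47,90.95). Closed: final G1 returns to the first vertex.

G21
G90
G0 X76.47 Y131.34
M3 S898
G1 X45.58 Y90.15 F1065
G1 X52.26 Y98.72 F1065
G1 X19.39 Y76.26 F1065
G1 X36.51 Y43.24 F1065
G1 X48.85 Y136.24 F1065
G1 X76.47 Y131.34 F1065
G0 X48.75 Y115.76
M3 S472
G1 X47.02 Y129.32 F1340
G1 X55.38 Y140.13 F1340
G1 X68.94 Y141.86 F1340
G1 X79.75 Y133.50 F1340
G1 X81.48 Y119.94 F1340
G1 X73.12 Y109.13 F1340
G1 X59.56 Y107.40 F1340
G1 X48.75 Y115.76 F1340
G0 X4.31 Y142.09
M3 S898
G1 X32.53 Y142.09 F1065
G1 X32.53 Y131.80 F1065
G1 X4.31 Y131.80 F1065
G1 X4.31 Y142.09 F1065
G0 X15.47 Y90.95
M3 S898
G1 X34.09 Y144.63 F1065
G1 X61.86 Y107.73 F1065
G1 X54.96 Y40.32 F1065
G1 X15.47 Y90.95 F1065
M5
G0 X0.00 Y0.00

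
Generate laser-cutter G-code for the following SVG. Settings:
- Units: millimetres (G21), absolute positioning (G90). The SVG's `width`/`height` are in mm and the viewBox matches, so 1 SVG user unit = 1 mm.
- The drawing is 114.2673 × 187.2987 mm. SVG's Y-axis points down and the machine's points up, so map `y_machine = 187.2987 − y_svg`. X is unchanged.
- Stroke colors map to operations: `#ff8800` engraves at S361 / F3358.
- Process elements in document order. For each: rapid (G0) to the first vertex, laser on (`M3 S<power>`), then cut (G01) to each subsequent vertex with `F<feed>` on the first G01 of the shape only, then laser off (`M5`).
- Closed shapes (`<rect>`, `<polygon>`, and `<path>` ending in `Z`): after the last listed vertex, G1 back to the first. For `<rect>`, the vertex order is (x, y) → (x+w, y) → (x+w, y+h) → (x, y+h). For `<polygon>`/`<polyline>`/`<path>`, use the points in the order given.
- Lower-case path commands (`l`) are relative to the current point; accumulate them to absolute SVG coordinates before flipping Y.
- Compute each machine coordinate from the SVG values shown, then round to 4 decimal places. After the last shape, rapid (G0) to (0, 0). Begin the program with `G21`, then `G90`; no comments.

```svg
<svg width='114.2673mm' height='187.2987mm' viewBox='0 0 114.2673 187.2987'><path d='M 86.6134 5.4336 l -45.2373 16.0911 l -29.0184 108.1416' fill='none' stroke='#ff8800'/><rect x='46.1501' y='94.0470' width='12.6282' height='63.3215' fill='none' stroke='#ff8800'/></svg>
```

viewBox `0 0 114.2673 187.2987` with mm width/height → 1 unit = 1 mm. Flip: y_m = 187.2987 − y_svg.

**Shape 1** — `<path>` open polyline, stroke `#ff8800` → engrave (S361, F3358). Machine vertices: (86.6134,181.8651) → (41.3761,165.7740) → (12.3577,57.6324). Open path.

**Shape 2** — `<rect>` rectangle, stroke `#ff8800` → engrave (S361, F3358). Machine vertices: (46.1501,93.2517) → (58.7783,93.2517) → (58.7783,29.9302) → (46.1501,29.9302) → (46.1501,93.2517). Closed: final G1 returns to the first vertex.

G21
G90
G0 X86.6134 Y181.8651
M3 S361
G01 X41.3761 Y165.7740 F3358
G01 X12.3577 Y57.6324
M5
G0 X46.1501 Y93.2517
M3 S361
G01 X58.7783 Y93.2517 F3358
G01 X58.7783 Y29.9302
G01 X46.1501 Y29.9302
G01 X46.1501 Y93.2517
M5
G0 X0.0000 Y0.0000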